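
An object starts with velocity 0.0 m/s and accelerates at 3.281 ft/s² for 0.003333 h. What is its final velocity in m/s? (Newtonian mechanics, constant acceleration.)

a = 3.281 ft/s² × 0.3048 = 1.00005 m/s²
t = 0.003333 h × 3600.0 = 11.9988 s
v = v₀ + a × t = 0.0 + 1.00005 × 11.9988 = 12.0 m/s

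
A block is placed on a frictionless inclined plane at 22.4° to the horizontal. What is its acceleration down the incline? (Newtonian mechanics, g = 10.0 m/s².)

a = g sin(θ) = 10.0 × sin(22.4°) = 10.0 × 0.3811 = 3.81 m/s²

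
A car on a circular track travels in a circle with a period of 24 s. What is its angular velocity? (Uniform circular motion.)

ω = 2π/T = 2π/24 = 0.2618 rad/s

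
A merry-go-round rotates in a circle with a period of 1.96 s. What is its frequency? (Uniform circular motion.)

f = 1/T = 1/1.96 = 0.5102 Hz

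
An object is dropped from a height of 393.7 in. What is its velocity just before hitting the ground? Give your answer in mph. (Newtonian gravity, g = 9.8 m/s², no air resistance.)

h = 393.7 in × 0.0254 = 9.99998 m
v = √(2gh) = √(2 × 9.8 × 9.99998) = 14.0 m/s
v = 14.0 m/s / 0.44704 = 31.32 mph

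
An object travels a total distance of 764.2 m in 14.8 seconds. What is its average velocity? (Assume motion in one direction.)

v_avg = Δd / Δt = 764.2 / 14.8 = 51.64 m/s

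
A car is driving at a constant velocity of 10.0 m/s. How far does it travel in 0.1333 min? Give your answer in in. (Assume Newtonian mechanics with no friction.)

t = 0.1333 min × 60.0 = 7.998 s
d = v × t = 10.0 × 7.998 = 79.98 m
d = 79.98 m / 0.0254 = 3149 in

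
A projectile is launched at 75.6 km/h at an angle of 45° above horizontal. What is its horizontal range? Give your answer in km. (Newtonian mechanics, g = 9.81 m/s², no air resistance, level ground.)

v₀ = 75.6 km/h × 0.2777777777777778 = 21.0 m/s
R = v₀² × sin(2θ) / g = 21.0² × sin(2 × 45°) / 9.81 = 441.0 × 1.0 / 9.81 = 44.9541 m
R = 44.9541 m / 1000.0 = 0.04495 km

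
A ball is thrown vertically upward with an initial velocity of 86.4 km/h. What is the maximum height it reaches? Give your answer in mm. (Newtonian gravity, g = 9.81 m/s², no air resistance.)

v₀ = 86.4 km/h × 0.2777777777777778 = 24.0 m/s
h_max = v₀² / (2g) = 24.0² / (2 × 9.81) = 576.0 / 19.62 = 29.3578 m
h_max = 29.3578 m / 0.001 = 29360 mm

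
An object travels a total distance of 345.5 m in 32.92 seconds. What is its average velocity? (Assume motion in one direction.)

v_avg = Δd / Δt = 345.5 / 32.92 = 10.5 m/s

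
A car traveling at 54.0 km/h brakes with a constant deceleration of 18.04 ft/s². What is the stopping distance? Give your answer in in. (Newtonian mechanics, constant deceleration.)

v₀ = 54.0 km/h × 0.2777777777777778 = 15.0 m/s
a = 18.04 ft/s² × 0.3048 = 5.49859 m/s²
d = v₀² / (2a) = 15.0² / (2 × 5.49859) = 225.0 / 10.9972 = 20.4598 m
d = 20.4598 m / 0.0254 = 805.5 in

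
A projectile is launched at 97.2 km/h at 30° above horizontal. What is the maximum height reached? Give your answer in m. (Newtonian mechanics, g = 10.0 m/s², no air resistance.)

v₀ = 97.2 km/h × 0.2777777777777778 = 27.0 m/s
H = v₀² × sin²(θ) / (2g) = 27.0² × sin(30°)² / (2 × 10.0) = 729.0 × 0.25 / 20.0 = 9.113 m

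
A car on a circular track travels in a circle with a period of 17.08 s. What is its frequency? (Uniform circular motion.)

f = 1/T = 1/17.08 = 0.0585 Hz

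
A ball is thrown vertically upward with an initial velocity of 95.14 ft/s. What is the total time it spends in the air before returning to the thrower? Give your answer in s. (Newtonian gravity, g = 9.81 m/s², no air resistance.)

v₀ = 95.14 ft/s × 0.3048 = 28.9987 m/s
t_total = 2 × v₀ / g = 2 × 28.9987 / 9.81 = 5.912 s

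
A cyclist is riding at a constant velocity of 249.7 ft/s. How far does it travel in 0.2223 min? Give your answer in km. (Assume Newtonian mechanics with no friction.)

v = 249.7 ft/s × 0.3048 = 76.1086 m/s
t = 0.2223 min × 60.0 = 13.338 s
d = v × t = 76.1086 × 13.338 = 1015.14 m
d = 1015.14 m / 1000.0 = 1.015 km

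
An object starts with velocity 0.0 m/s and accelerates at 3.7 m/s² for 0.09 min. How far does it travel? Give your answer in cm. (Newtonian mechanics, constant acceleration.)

t = 0.09 min × 60.0 = 5.4 s
d = v₀ × t + ½ × a × t² = 0.0 × 5.4 + 0.5 × 3.7 × 5.4² = 53.946 m
d = 53.946 m / 0.01 = 5395 cm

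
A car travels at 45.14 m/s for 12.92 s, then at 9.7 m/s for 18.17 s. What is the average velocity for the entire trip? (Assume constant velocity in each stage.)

d₁ = v₁t₁ = 45.14 × 12.92 = 583.2088 m
d₂ = v₂t₂ = 9.7 × 18.17 = 176.249 m
d_total = 759.4578 m, t_total = 31.09 s
v_avg = d_total/t_total = 759.4578/31.09 = 24.43 m/s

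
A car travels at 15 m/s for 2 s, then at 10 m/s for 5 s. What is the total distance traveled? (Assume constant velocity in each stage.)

d₁ = v₁t₁ = 15 × 2 = 30 m
d₂ = v₂t₂ = 10 × 5 = 50 m
d_total = 30 + 50 = 80 m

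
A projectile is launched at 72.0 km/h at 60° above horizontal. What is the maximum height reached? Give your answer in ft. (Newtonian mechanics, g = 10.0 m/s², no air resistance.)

v₀ = 72.0 km/h × 0.2777777777777778 = 20.0 m/s
H = v₀² × sin²(θ) / (2g) = 20.0² × sin(60°)² / (2 × 10.0) = 400.0 × 0.75 / 20.0 = 15.0 m
H = 15.0 m / 0.3048 = 49.21 ft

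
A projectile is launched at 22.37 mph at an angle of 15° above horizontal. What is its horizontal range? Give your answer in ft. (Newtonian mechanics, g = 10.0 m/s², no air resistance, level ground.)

v₀ = 22.37 mph × 0.44704 = 10.0003 m/s
R = v₀² × sin(2θ) / g = 10.0003² × sin(2 × 15°) / 10.0 = 100.006 × 0.5 / 10.0 = 5.0003 m
R = 5.0003 m / 0.3048 = 16.41 ft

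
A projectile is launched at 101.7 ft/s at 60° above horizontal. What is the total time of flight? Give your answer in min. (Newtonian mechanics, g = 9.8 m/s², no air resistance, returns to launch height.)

v₀ = 101.7 ft/s × 0.3048 = 30.9982 m/s
T = 2 × v₀ × sin(θ) / g = 2 × 30.9982 × sin(60°) / 9.8 = 2 × 30.9982 × 0.866025 / 9.8 = 5.47862 s
T = 5.47862 s / 60.0 = 0.09131 min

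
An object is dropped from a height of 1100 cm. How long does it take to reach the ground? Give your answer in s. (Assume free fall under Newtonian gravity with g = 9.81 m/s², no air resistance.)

h = 1100 cm × 0.01 = 11.0 m
t = √(2h/g) = √(2 × 11.0 / 9.81) = 1.498 s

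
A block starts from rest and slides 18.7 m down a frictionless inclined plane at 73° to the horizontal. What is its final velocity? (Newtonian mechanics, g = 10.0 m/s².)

a = g sin(θ) = 10.0 × sin(73°) = 9.563 m/s²
v = √(2ad) = √(2 × 9.563 × 18.7) = 18.91 m/s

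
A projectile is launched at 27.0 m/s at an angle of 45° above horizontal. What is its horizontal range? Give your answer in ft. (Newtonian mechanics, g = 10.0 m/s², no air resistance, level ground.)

R = v₀² × sin(2θ) / g = 27.0² × sin(2 × 45°) / 10.0 = 729.0 × 1.0 / 10.0 = 72.9 m
R = 72.9 m / 0.3048 = 239.2 ft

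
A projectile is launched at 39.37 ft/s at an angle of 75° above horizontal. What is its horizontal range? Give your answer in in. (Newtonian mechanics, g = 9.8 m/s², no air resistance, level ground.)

v₀ = 39.37 ft/s × 0.3048 = 12.0 m/s
R = v₀² × sin(2θ) / g = 12.0² × sin(2 × 75°) / 9.8 = 144.0 × 0.5 / 9.8 = 7.34694 m
R = 7.34694 m / 0.0254 = 289.2 in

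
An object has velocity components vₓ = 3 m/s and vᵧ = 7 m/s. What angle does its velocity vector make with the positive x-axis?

θ = arctan(vᵧ/vₓ) = arctan(7/3) = 66.8°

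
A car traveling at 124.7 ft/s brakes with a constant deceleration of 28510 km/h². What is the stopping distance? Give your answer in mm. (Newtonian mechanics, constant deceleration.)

v₀ = 124.7 ft/s × 0.3048 = 38.0086 m/s
a = 28510 km/h² × 7.716049382716049e-05 = 2.19985 m/s²
d = v₀² / (2a) = 38.0086² / (2 × 2.19985) = 1444.65 / 4.3997 = 328.352 m
d = 328.352 m / 0.001 = 328400 mm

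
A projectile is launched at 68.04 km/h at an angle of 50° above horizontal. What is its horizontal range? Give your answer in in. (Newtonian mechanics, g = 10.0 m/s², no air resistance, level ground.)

v₀ = 68.04 km/h × 0.2777777777777778 = 18.9 m/s
R = v₀² × sin(2θ) / g = 18.9² × sin(2 × 50°) / 10.0 = 357.21 × 0.984808 / 10.0 = 35.1783 m
R = 35.1783 m / 0.0254 = 1385 in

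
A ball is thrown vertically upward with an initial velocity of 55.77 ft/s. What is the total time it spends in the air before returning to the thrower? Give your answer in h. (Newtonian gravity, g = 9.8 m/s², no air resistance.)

v₀ = 55.77 ft/s × 0.3048 = 16.9987 m/s
t_total = 2 × v₀ / g = 2 × 16.9987 / 9.8 = 3.46912 s
t_total = 3.46912 s / 3600.0 = 0.0009636 h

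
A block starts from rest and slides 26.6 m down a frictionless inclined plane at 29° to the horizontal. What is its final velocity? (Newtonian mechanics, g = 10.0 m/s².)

a = g sin(θ) = 10.0 × sin(29°) = 4.8481 m/s²
v = √(2ad) = √(2 × 4.8481 × 26.6) = 16.06 m/s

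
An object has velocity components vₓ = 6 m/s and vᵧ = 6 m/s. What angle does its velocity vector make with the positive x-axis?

θ = arctan(vᵧ/vₓ) = arctan(6/6) = 45.0°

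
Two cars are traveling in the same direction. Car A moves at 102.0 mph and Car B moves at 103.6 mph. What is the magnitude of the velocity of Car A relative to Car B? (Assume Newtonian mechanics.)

v_rel = |v_A - v_B| = |102.0 - 103.6| = 1.6 mph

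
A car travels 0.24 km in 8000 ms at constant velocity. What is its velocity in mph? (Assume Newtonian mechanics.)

d = 0.24 km × 1000.0 = 240.0 m
t = 8000 ms × 0.001 = 8.0 s
v = d / t = 240.0 / 8.0 = 30.0 m/s
v = 30.0 m/s / 0.44704 = 67.11 mph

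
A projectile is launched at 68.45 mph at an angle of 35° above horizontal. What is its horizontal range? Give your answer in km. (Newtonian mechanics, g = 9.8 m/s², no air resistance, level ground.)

v₀ = 68.45 mph × 0.44704 = 30.5999 m/s
R = v₀² × sin(2θ) / g = 30.5999² × sin(2 × 35°) / 9.8 = 936.354 × 0.939693 / 9.8 = 89.7842 m
R = 89.7842 m / 1000.0 = 0.08978 km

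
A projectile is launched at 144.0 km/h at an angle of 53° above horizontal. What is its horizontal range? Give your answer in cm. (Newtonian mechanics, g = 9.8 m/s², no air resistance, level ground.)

v₀ = 144.0 km/h × 0.2777777777777778 = 40.0 m/s
R = v₀² × sin(2θ) / g = 40.0² × sin(2 × 53°) / 9.8 = 1600.0 × 0.961262 / 9.8 = 156.941 m
R = 156.941 m / 0.01 = 15690 cm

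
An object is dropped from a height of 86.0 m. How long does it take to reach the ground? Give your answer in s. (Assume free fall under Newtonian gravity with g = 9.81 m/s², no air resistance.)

t = √(2h/g) = √(2 × 86.0 / 9.81) = 4.187 s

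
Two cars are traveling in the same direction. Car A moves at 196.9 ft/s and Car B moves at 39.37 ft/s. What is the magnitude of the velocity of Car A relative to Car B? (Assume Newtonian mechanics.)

v_rel = |v_A - v_B| = |196.9 - 39.37| = 157.53 ft/s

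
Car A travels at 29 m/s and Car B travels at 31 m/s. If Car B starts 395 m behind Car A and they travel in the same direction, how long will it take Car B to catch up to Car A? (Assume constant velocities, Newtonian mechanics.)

Relative speed: v_rel = 31 - 29 = 2 m/s
Time to catch: t = d₀/v_rel = 395/2 = 197.5 s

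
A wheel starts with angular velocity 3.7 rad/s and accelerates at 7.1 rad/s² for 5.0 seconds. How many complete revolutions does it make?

θ = ω₀t + ½αt² = 3.7×5.0 + ½×7.1×5.0² = 107.25 rad
Total revolutions = θ/(2π) = 107.25/(2π) = 17.07
Complete revolutions = ⌊17.07⌋ = 17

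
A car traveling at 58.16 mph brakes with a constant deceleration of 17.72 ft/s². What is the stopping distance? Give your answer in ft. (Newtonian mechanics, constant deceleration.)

v₀ = 58.16 mph × 0.44704 = 25.9998 m/s
a = 17.72 ft/s² × 0.3048 = 5.40106 m/s²
d = v₀² / (2a) = 25.9998² / (2 × 5.40106) = 675.99 / 10.8021 = 62.5795 m
d = 62.5795 m / 0.3048 = 205.3 ft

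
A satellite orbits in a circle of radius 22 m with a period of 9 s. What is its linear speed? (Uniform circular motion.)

v = 2πr/T = 2π×22/9 = 15.36 m/s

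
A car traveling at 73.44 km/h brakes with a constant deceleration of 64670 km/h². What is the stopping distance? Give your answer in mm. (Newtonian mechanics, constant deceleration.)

v₀ = 73.44 km/h × 0.2777777777777778 = 20.4 m/s
a = 64670 km/h² × 7.716049382716049e-05 = 4.98997 m/s²
d = v₀² / (2a) = 20.4² / (2 × 4.98997) = 416.16 / 9.97994 = 41.6996 m
d = 41.6996 m / 0.001 = 41700 mm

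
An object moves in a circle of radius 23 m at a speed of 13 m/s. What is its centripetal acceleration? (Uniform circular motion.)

a_c = v²/r = 13²/23 = 169/23 = 7.35 m/s²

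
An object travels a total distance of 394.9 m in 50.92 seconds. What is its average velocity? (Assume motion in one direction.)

v_avg = Δd / Δt = 394.9 / 50.92 = 7.76 m/s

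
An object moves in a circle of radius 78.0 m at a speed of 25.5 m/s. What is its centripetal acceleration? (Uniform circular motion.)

a_c = v²/r = 25.5²/78.0 = 650.25/78.0 = 8.34 m/s²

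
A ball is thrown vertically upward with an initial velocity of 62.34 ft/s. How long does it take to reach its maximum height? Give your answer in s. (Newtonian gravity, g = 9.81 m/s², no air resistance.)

v₀ = 62.34 ft/s × 0.3048 = 19.0012 m/s
t_up = v₀ / g = 19.0012 / 9.81 = 1.937 s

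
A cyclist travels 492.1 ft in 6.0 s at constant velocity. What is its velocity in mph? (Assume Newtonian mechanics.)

d = 492.1 ft × 0.3048 = 149.992 m
v = d / t = 149.992 / 6.0 = 24.9987 m/s
v = 24.9987 m/s / 0.44704 = 55.92 mph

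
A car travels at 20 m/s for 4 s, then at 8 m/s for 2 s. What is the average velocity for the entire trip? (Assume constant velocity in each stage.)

d₁ = v₁t₁ = 20 × 4 = 80 m
d₂ = v₂t₂ = 8 × 2 = 16 m
d_total = 96 m, t_total = 6 s
v_avg = d_total/t_total = 96/6 = 16.0 m/s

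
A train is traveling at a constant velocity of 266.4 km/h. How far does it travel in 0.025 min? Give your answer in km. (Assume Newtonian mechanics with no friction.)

v = 266.4 km/h × 0.2777777777777778 = 74.0 m/s
t = 0.025 min × 60.0 = 1.5 s
d = v × t = 74.0 × 1.5 = 111.0 m
d = 111.0 m / 1000.0 = 0.111 km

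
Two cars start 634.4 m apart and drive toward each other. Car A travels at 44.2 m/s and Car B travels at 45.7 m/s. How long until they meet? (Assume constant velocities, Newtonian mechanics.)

Combined speed: v_combined = 44.2 + 45.7 = 89.9 m/s
Time to meet: t = d/v_combined = 634.4/89.9 = 7.06 s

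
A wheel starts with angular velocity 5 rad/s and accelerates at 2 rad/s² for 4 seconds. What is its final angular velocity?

ω = ω₀ + αt = 5 + 2 × 4 = 13 rad/s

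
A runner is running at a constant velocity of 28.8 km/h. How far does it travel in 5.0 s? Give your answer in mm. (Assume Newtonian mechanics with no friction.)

v = 28.8 km/h × 0.2777777777777778 = 8.0 m/s
d = v × t = 8.0 × 5.0 = 40.0 m
d = 40.0 m / 0.001 = 40000 mm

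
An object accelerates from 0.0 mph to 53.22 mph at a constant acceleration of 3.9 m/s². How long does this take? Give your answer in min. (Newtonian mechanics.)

v₀ = 0.0 mph × 0.44704 = 0.0 m/s
v = 53.22 mph × 0.44704 = 23.7915 m/s
t = (v - v₀) / a = (23.7915 - 0.0) / 3.9 = 6.10038 s
t = 6.10038 s / 60.0 = 0.1017 min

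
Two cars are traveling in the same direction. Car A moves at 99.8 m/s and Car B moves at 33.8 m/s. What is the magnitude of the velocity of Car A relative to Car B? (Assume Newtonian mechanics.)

v_rel = |v_A - v_B| = |99.8 - 33.8| = 66.0 m/s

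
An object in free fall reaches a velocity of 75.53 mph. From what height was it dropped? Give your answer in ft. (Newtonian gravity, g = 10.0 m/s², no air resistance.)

v = 75.53 mph × 0.44704 = 33.7649 m/s
h = v² / (2g) = 33.7649² / (2 × 10.0) = 57.0034 m
h = 57.0034 m / 0.3048 = 187.0 ft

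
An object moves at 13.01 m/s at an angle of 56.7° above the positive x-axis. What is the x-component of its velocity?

vₓ = v cos(θ) = 13.01 × cos(56.7°) = 7.14 m/s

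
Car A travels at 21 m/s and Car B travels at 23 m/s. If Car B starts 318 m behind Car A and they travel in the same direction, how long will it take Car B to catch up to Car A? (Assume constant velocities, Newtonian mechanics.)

Relative speed: v_rel = 23 - 21 = 2 m/s
Time to catch: t = d₀/v_rel = 318/2 = 159.0 s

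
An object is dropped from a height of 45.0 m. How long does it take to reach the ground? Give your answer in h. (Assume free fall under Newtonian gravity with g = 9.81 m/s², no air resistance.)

t = √(2h/g) = √(2 × 45.0 / 9.81) = 3.02891 s
t = 3.02891 s / 3600.0 = 0.0008414 h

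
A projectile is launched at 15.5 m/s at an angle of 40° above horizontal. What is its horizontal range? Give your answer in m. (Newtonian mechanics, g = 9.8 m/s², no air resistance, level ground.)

R = v₀² × sin(2θ) / g = 15.5² × sin(2 × 40°) / 9.8 = 240.25 × 0.984808 / 9.8 = 24.14 m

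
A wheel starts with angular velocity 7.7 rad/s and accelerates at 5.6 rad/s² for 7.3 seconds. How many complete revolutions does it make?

θ = ω₀t + ½αt² = 7.7×7.3 + ½×5.6×7.3² = 205.422 rad
Total revolutions = θ/(2π) = 205.422/(2π) = 32.69
Complete revolutions = ⌊32.69⌋ = 32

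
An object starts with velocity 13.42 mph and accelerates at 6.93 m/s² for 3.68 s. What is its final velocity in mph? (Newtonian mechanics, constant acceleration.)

v₀ = 13.42 mph × 0.44704 = 5.99928 m/s
v = v₀ + a × t = 5.99928 + 6.93 × 3.68 = 31.5017 m/s
v = 31.5017 m/s / 0.44704 = 70.47 mph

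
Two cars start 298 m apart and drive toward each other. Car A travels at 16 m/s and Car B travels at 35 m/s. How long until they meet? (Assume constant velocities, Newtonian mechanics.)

Combined speed: v_combined = 16 + 35 = 51 m/s
Time to meet: t = d/v_combined = 298/51 = 5.84 s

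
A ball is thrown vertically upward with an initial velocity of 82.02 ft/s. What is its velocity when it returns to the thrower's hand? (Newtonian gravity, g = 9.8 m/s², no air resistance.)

By conservation of energy (no air resistance), the ball returns to the throw height with the same speed as launch, but directed downward.
|v_ground| = v₀ = 82.02 ft/s
v_ground = 82.02 ft/s (downward)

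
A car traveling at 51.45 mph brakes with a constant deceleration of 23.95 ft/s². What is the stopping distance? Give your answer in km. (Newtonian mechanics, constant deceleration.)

v₀ = 51.45 mph × 0.44704 = 23.0002 m/s
a = 23.95 ft/s² × 0.3048 = 7.29996 m/s²
d = v₀² / (2a) = 23.0002² / (2 × 7.29996) = 529.009 / 14.5999 = 36.2337 m
d = 36.2337 m / 1000.0 = 0.03623 km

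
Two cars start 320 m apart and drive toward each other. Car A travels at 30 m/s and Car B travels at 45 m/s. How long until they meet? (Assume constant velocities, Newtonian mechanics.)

Combined speed: v_combined = 30 + 45 = 75 m/s
Time to meet: t = d/v_combined = 320/75 = 4.27 s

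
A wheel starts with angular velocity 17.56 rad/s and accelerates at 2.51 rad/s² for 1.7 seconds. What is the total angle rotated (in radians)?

θ = ω₀t + ½αt² = 17.56×1.7 + ½×2.51×1.7² = 33.48 rad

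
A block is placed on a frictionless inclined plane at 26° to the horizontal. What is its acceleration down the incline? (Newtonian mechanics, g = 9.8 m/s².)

a = g sin(θ) = 9.8 × sin(26°) = 9.8 × 0.4384 = 4.3 m/s²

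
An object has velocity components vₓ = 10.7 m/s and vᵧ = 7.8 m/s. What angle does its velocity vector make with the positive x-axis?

θ = arctan(vᵧ/vₓ) = arctan(7.8/10.7) = 36.09°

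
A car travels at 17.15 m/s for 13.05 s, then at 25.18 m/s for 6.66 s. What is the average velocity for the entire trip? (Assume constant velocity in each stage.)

d₁ = v₁t₁ = 17.15 × 13.05 = 223.8075 m
d₂ = v₂t₂ = 25.18 × 6.66 = 167.6988 m
d_total = 391.5063 m, t_total = 19.71 s
v_avg = d_total/t_total = 391.5063/19.71 = 19.86 m/s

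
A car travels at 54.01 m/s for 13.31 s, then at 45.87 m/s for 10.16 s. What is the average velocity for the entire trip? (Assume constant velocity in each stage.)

d₁ = v₁t₁ = 54.01 × 13.31 = 718.8731 m
d₂ = v₂t₂ = 45.87 × 10.16 = 466.0392 m
d_total = 1184.9123 m, t_total = 23.47 s
v_avg = d_total/t_total = 1184.9123/23.47 = 50.49 m/s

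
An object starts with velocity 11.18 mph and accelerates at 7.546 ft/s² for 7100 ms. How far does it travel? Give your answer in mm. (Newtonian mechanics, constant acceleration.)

v₀ = 11.18 mph × 0.44704 = 4.99791 m/s
a = 7.546 ft/s² × 0.3048 = 2.30002 m/s²
t = 7100 ms × 0.001 = 7.1 s
d = v₀ × t + ½ × a × t² = 4.99791 × 7.1 + 0.5 × 2.30002 × 7.1² = 93.4572 m
d = 93.4572 m / 0.001 = 93460 mm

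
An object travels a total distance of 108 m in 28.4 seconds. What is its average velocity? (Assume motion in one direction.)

v_avg = Δd / Δt = 108 / 28.4 = 3.8 m/s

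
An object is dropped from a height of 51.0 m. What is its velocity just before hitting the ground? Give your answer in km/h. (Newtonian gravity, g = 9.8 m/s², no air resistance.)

v = √(2gh) = √(2 × 9.8 × 51.0) = 31.6165 m/s
v = 31.6165 m/s / 0.2777777777777778 = 113.8 km/h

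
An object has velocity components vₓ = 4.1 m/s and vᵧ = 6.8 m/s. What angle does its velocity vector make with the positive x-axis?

θ = arctan(vᵧ/vₓ) = arctan(6.8/4.1) = 58.91°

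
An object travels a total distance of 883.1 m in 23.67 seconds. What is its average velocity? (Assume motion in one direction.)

v_avg = Δd / Δt = 883.1 / 23.67 = 37.31 m/s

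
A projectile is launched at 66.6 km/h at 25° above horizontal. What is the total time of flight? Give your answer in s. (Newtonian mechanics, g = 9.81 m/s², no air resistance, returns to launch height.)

v₀ = 66.6 km/h × 0.2777777777777778 = 18.5 m/s
T = 2 × v₀ × sin(θ) / g = 2 × 18.5 × sin(25°) / 9.81 = 2 × 18.5 × 0.422618 / 9.81 = 1.594 s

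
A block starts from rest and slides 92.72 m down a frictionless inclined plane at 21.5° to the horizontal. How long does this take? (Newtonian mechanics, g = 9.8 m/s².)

a = g sin(θ) = 9.8 × sin(21.5°) = 3.5917 m/s²
t = √(2d/a) = √(2 × 92.72 / 3.5917) = 7.19 s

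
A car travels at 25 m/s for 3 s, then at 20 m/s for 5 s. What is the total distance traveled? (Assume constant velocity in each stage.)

d₁ = v₁t₁ = 25 × 3 = 75 m
d₂ = v₂t₂ = 20 × 5 = 100 m
d_total = 75 + 100 = 175 m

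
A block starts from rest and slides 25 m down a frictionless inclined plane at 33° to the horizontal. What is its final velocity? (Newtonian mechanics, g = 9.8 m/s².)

a = g sin(θ) = 9.8 × sin(33°) = 5.3375 m/s²
v = √(2ad) = √(2 × 5.3375 × 25) = 16.34 m/s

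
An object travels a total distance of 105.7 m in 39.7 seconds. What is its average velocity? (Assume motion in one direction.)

v_avg = Δd / Δt = 105.7 / 39.7 = 2.66 m/s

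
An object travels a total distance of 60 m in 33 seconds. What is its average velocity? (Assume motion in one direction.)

v_avg = Δd / Δt = 60 / 33 = 1.82 m/s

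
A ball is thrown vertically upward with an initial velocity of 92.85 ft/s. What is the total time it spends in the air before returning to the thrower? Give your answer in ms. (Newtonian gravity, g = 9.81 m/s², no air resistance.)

v₀ = 92.85 ft/s × 0.3048 = 28.3007 m/s
t_total = 2 × v₀ / g = 2 × 28.3007 / 9.81 = 5.76977 s
t_total = 5.76977 s / 0.001 = 5770 ms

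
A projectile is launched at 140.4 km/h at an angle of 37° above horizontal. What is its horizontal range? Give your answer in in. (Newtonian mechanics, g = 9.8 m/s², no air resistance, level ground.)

v₀ = 140.4 km/h × 0.2777777777777778 = 39.0 m/s
R = v₀² × sin(2θ) / g = 39.0² × sin(2 × 37°) / 9.8 = 1521.0 × 0.961262 / 9.8 = 149.192 m
R = 149.192 m / 0.0254 = 5874 in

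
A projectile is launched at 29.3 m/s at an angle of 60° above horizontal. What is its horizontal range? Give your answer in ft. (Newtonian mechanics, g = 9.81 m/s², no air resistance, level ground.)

R = v₀² × sin(2θ) / g = 29.3² × sin(2 × 60°) / 9.81 = 858.49 × 0.866025 / 9.81 = 75.7873 m
R = 75.7873 m / 0.3048 = 248.6 ft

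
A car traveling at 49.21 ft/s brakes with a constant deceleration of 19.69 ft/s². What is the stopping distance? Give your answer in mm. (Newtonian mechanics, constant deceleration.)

v₀ = 49.21 ft/s × 0.3048 = 14.9992 m/s
a = 19.69 ft/s² × 0.3048 = 6.00151 m/s²
d = v₀² / (2a) = 14.9992² / (2 × 6.00151) = 224.976 / 12.003 = 18.7433 m
d = 18.7433 m / 0.001 = 18740 mm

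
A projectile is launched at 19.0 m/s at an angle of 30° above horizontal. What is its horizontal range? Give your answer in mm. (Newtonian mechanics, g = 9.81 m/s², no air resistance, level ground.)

R = v₀² × sin(2θ) / g = 19.0² × sin(2 × 30°) / 9.81 = 361.0 × 0.866025 / 9.81 = 31.869 m
R = 31.869 m / 0.001 = 31870 mm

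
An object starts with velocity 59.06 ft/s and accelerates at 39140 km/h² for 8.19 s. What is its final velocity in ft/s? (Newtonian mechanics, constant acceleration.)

v₀ = 59.06 ft/s × 0.3048 = 18.0015 m/s
a = 39140 km/h² × 7.716049382716049e-05 = 3.02006 m/s²
v = v₀ + a × t = 18.0015 + 3.02006 × 8.19 = 42.7358 m/s
v = 42.7358 m/s / 0.3048 = 140.2 ft/s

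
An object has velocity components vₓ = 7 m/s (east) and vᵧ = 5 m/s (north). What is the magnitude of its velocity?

|v| = √(vₓ² + vᵧ²) = √(7² + 5²) = √(74) = 8.6 m/s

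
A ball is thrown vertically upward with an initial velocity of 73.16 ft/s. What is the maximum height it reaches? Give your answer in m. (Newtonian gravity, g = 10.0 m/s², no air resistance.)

v₀ = 73.16 ft/s × 0.3048 = 22.2992 m/s
h_max = v₀² / (2g) = 22.2992² / (2 × 10.0) = 497.254 / 20.0 = 24.86 m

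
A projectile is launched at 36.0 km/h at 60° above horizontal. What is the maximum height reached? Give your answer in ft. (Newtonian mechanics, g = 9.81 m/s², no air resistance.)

v₀ = 36.0 km/h × 0.2777777777777778 = 10.0 m/s
H = v₀² × sin²(θ) / (2g) = 10.0² × sin(60°)² / (2 × 9.81) = 100.0 × 0.75 / 19.62 = 3.82263 m
H = 3.82263 m / 0.3048 = 12.54 ft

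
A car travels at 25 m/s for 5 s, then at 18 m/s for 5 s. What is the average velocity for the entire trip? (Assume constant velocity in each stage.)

d₁ = v₁t₁ = 25 × 5 = 125 m
d₂ = v₂t₂ = 18 × 5 = 90 m
d_total = 215 m, t_total = 10 s
v_avg = d_total/t_total = 215/10 = 21.5 m/s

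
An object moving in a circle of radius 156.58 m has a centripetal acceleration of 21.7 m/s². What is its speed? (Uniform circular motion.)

v = √(a_c × r) = √(21.7 × 156.58) = 58.29 m/s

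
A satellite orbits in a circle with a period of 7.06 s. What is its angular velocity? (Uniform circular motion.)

ω = 2π/T = 2π/7.06 = 0.89 rad/s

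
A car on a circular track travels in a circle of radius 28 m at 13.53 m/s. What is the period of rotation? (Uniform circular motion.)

T = 2πr/v = 2π×28/13.53 = 13.0 s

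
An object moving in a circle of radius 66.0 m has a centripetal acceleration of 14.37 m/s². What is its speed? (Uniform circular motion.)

v = √(a_c × r) = √(14.37 × 66.0) = 30.8 m/s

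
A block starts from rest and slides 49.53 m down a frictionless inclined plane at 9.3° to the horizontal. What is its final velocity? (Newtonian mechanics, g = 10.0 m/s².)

a = g sin(θ) = 10.0 × sin(9.3°) = 1.616 m/s²
v = √(2ad) = √(2 × 1.616 × 49.53) = 12.65 m/s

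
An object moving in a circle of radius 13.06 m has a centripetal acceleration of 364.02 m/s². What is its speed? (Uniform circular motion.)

v = √(a_c × r) = √(364.02 × 13.06) = 68.95 m/s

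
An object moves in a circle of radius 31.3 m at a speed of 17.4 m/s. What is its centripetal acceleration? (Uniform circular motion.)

a_c = v²/r = 17.4²/31.3 = 302.76/31.3 = 9.67 m/s²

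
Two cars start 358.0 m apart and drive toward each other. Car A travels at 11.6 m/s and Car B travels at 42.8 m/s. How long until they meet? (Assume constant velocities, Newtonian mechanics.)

Combined speed: v_combined = 11.6 + 42.8 = 54.4 m/s
Time to meet: t = d/v_combined = 358.0/54.4 = 6.58 s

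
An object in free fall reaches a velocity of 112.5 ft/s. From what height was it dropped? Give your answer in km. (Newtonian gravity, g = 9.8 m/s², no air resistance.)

v = 112.5 ft/s × 0.3048 = 34.29 m/s
h = v² / (2g) = 34.29² / (2 × 9.8) = 59.99 m
h = 59.99 m / 1000.0 = 0.05999 km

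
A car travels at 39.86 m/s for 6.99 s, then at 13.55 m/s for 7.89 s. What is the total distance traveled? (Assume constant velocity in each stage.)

d₁ = v₁t₁ = 39.86 × 6.99 = 278.6214 m
d₂ = v₂t₂ = 13.55 × 7.89 = 106.9095 m
d_total = 278.6214 + 106.9095 = 385.53 m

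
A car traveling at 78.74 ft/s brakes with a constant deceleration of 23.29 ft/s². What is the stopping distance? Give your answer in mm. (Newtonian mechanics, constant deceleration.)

v₀ = 78.74 ft/s × 0.3048 = 24.0 m/s
a = 23.29 ft/s² × 0.3048 = 7.09879 m/s²
d = v₀² / (2a) = 24.0² / (2 × 7.09879) = 576.0 / 14.1976 = 40.5702 m
d = 40.5702 m / 0.001 = 40570 mm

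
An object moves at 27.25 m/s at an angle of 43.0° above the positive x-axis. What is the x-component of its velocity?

vₓ = v cos(θ) = 27.25 × cos(43.0°) = 19.93 m/s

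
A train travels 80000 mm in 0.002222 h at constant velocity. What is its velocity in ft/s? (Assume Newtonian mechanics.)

d = 80000 mm × 0.001 = 80.0 m
t = 0.002222 h × 3600.0 = 7.9992 s
v = d / t = 80.0 / 7.9992 = 10.001 m/s
v = 10.001 m/s / 0.3048 = 32.81 ft/s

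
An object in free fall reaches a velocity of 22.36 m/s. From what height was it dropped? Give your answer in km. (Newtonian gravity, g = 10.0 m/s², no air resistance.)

h = v² / (2g) = 22.36² / (2 × 10.0) = 24.9985 m
h = 24.9985 m / 1000.0 = 0.025 km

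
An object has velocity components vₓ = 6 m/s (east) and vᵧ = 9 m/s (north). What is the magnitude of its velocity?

|v| = √(vₓ² + vᵧ²) = √(6² + 9²) = √(117) = 10.82 m/s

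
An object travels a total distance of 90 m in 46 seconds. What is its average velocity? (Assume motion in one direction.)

v_avg = Δd / Δt = 90 / 46 = 1.96 m/s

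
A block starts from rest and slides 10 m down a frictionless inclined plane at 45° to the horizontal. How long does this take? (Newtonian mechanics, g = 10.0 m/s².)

a = g sin(θ) = 10.0 × sin(45°) = 7.0711 m/s²
t = √(2d/a) = √(2 × 10 / 7.0711) = 1.68 s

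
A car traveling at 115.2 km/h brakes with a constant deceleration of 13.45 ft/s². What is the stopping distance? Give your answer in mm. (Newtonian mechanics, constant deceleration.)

v₀ = 115.2 km/h × 0.2777777777777778 = 32.0 m/s
a = 13.45 ft/s² × 0.3048 = 4.09956 m/s²
d = v₀² / (2a) = 32.0² / (2 × 4.09956) = 1024.0 / 8.19912 = 124.891 m
d = 124.891 m / 0.001 = 124900 mm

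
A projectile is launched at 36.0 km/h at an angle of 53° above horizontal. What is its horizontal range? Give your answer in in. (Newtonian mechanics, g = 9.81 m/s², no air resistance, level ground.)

v₀ = 36.0 km/h × 0.2777777777777778 = 10.0 m/s
R = v₀² × sin(2θ) / g = 10.0² × sin(2 × 53°) / 9.81 = 100.0 × 0.961262 / 9.81 = 9.7988 m
R = 9.7988 m / 0.0254 = 385.8 in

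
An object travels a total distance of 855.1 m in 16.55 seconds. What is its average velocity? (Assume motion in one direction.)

v_avg = Δd / Δt = 855.1 / 16.55 = 51.67 m/s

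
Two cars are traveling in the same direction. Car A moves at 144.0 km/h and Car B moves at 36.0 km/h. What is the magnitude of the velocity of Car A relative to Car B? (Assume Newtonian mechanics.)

v_rel = |v_A - v_B| = |144.0 - 36.0| = 108.0 km/h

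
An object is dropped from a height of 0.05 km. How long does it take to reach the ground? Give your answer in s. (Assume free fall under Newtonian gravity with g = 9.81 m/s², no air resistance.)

h = 0.05 km × 1000.0 = 50.0 m
t = √(2h/g) = √(2 × 50.0 / 9.81) = 3.193 s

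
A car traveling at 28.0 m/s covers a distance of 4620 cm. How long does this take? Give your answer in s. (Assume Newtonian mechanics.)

d = 4620 cm × 0.01 = 46.2 m
t = d / v = 46.2 / 28.0 = 1.65 s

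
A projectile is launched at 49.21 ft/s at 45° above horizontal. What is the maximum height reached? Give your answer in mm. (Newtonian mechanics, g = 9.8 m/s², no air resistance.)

v₀ = 49.21 ft/s × 0.3048 = 14.9992 m/s
H = v₀² × sin²(θ) / (2g) = 14.9992² × sin(45°)² / (2 × 9.8) = 224.976 × 0.5 / 19.6 = 5.73918 m
H = 5.73918 m / 0.001 = 5739 mm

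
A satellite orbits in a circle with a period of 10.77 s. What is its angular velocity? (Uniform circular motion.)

ω = 2π/T = 2π/10.77 = 0.5834 rad/s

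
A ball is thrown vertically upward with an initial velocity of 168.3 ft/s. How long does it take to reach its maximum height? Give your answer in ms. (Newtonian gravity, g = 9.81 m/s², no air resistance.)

v₀ = 168.3 ft/s × 0.3048 = 51.2978 m/s
t_up = v₀ / g = 51.2978 / 9.81 = 5.22913 s
t_up = 5.22913 s / 0.001 = 5229 ms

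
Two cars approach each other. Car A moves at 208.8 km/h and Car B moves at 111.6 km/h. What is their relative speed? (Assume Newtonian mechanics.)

v_rel = v_A + v_B = 208.8 + 111.6 = 320.4 km/h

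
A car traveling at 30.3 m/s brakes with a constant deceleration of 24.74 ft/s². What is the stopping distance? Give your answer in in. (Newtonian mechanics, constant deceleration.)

a = 24.74 ft/s² × 0.3048 = 7.54075 m/s²
d = v₀² / (2a) = 30.3² / (2 × 7.54075) = 918.09 / 15.0815 = 60.8752 m
d = 60.8752 m / 0.0254 = 2397 in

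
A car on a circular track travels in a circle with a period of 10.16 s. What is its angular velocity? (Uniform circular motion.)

ω = 2π/T = 2π/10.16 = 0.6184 rad/s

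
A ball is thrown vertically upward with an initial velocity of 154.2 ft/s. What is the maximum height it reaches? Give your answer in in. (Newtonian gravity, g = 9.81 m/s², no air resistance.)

v₀ = 154.2 ft/s × 0.3048 = 47.0002 m/s
h_max = v₀² / (2g) = 47.0002² / (2 × 9.81) = 2209.02 / 19.62 = 112.59 m
h_max = 112.59 m / 0.0254 = 4433 in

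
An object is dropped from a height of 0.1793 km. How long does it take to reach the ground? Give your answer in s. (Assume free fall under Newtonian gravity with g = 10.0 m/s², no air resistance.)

h = 0.1793 km × 1000.0 = 179.3 m
t = √(2h/g) = √(2 × 179.3 / 10.0) = 5.988 s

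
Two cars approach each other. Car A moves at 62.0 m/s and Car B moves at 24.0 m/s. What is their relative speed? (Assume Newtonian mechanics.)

v_rel = v_A + v_B = 62.0 + 24.0 = 86.0 m/s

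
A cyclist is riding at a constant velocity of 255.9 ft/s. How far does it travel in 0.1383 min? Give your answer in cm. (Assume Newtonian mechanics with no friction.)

v = 255.9 ft/s × 0.3048 = 77.9983 m/s
t = 0.1383 min × 60.0 = 8.298 s
d = v × t = 77.9983 × 8.298 = 647.23 m
d = 647.23 m / 0.01 = 64720 cm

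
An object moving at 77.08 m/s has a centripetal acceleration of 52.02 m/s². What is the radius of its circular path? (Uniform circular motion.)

r = v²/a_c = 77.08²/52.02 = 114.21 m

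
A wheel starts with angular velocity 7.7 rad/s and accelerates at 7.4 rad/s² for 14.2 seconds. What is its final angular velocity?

ω = ω₀ + αt = 7.7 + 7.4 × 14.2 = 112.78 rad/s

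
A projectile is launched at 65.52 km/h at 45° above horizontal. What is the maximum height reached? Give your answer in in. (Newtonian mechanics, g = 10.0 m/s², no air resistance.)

v₀ = 65.52 km/h × 0.2777777777777778 = 18.2 m/s
H = v₀² × sin²(θ) / (2g) = 18.2² × sin(45°)² / (2 × 10.0) = 331.24 × 0.5 / 20.0 = 8.281 m
H = 8.281 m / 0.0254 = 326.0 in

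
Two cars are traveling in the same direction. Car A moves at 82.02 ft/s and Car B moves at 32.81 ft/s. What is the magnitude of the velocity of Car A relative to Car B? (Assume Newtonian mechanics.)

v_rel = |v_A - v_B| = |82.02 - 32.81| = 49.21 ft/s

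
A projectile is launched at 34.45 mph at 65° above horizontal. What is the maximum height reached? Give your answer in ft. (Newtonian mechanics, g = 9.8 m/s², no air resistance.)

v₀ = 34.45 mph × 0.44704 = 15.4005 m/s
H = v₀² × sin²(θ) / (2g) = 15.4005² × sin(65°)² / (2 × 9.8) = 237.175 × 0.821394 / 19.6 = 9.9395 m
H = 9.9395 m / 0.3048 = 32.61 ft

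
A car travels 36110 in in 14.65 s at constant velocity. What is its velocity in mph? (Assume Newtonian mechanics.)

d = 36110 in × 0.0254 = 917.194 m
v = d / t = 917.194 / 14.65 = 62.6071 m/s
v = 62.6071 m/s / 0.44704 = 140.0 mph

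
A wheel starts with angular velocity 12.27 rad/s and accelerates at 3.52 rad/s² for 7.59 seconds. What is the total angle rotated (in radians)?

θ = ω₀t + ½αt² = 12.27×7.59 + ½×3.52×7.59² = 194.52 rad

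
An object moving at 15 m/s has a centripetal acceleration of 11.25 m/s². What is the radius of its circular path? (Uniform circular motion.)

r = v²/a_c = 15²/11.25 = 20.0 m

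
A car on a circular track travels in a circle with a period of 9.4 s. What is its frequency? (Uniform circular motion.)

f = 1/T = 1/9.4 = 0.1064 Hz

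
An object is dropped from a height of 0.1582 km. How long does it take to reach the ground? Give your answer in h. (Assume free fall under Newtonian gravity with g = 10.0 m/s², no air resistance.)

h = 0.1582 km × 1000.0 = 158.2 m
t = √(2h/g) = √(2 × 158.2 / 10.0) = 5.62494 s
t = 5.62494 s / 3600.0 = 0.001562 h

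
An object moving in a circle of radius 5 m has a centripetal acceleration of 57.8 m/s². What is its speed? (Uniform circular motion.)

v = √(a_c × r) = √(57.8 × 5) = 17.0 m/s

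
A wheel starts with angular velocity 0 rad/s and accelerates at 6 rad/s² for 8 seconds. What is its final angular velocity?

ω = ω₀ + αt = 0 + 6 × 8 = 48 rad/s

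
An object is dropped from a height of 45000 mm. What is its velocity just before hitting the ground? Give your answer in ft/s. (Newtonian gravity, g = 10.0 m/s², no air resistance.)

h = 45000 mm × 0.001 = 45.0 m
v = √(2gh) = √(2 × 10.0 × 45.0) = 30.0 m/s
v = 30.0 m/s / 0.3048 = 98.43 ft/s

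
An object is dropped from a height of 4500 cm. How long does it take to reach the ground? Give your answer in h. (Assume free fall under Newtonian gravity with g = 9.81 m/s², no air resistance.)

h = 4500 cm × 0.01 = 45.0 m
t = √(2h/g) = √(2 × 45.0 / 9.81) = 3.02891 s
t = 3.02891 s / 3600.0 = 0.0008414 h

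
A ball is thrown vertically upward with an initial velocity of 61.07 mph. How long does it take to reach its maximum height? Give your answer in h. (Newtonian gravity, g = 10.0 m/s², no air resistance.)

v₀ = 61.07 mph × 0.44704 = 27.3007 m/s
t_up = v₀ / g = 27.3007 / 10.0 = 2.73007 s
t_up = 2.73007 s / 3600.0 = 0.0007584 h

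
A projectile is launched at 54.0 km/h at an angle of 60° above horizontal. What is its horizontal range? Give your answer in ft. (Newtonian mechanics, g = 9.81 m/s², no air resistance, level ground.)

v₀ = 54.0 km/h × 0.2777777777777778 = 15.0 m/s
R = v₀² × sin(2θ) / g = 15.0² × sin(2 × 60°) / 9.81 = 225.0 × 0.866025 / 9.81 = 19.863 m
R = 19.863 m / 0.3048 = 65.17 ft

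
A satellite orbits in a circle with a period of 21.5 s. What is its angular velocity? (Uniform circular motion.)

ω = 2π/T = 2π/21.5 = 0.2922 rad/s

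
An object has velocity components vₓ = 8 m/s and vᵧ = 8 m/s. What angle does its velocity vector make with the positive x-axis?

θ = arctan(vᵧ/vₓ) = arctan(8/8) = 45.0°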